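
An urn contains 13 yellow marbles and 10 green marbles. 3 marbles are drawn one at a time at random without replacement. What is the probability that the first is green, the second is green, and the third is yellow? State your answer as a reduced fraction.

195/1771

Multiply the conditional probabilities at each draw: 10/23 · 9/22 · 13/21 = 1170/10626 = 195/1771.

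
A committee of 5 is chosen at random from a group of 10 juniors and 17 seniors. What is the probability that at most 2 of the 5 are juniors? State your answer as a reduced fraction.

There are C(27,5) = 80730 ways to choose the 5.
Favorable selections (at most 2 juniors): C(10,0)·C(17,5) + C(10,1)·C(17,4) + C(10,2)·C(17,3) = 6188 + 23800 + 30600 = 60588.
Probability = 60588/80730 = 1122/1495.

1122/1495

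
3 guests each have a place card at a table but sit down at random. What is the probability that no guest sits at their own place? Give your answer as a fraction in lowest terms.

1/3

There are 3! = 6 seatings.
By inclusion-exclusion, seatings with no fixed points: C(3,0)·3! − C(3,1)·2! + C(3,2)·1! − C(3,3)·0! = 2.
Probability = 2/6 = 1/3.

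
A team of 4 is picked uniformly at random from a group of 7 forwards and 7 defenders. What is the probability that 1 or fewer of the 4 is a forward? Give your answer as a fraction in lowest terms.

Total selections: C(14,4) = 1001.
Favorable selections (1 or fewer forward): C(7,0)·C(7,4) + C(7,1)·C(7,3) = 35 + 245 = 280.
Probability = 280/1001 = 40/143.

40/143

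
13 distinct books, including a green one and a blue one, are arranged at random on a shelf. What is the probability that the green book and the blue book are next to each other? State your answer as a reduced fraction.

2/13

There are 13! = 6227020800 arrangements.
Treat the green book and the blue book as a block: 12! arrangements of the blocks × 2 orders within the block = 2·479001600 = 958003200.
Probability = 958003200/6227020800 = 2/13.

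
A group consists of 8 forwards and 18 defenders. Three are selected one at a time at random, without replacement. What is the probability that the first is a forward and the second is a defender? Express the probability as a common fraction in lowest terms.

Multiply the conditional probabilities at each draw: 8/26 · 18/25 = 144/650 = 72/325.

72/325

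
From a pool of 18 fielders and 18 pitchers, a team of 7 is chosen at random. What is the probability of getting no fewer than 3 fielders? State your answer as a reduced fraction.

545/682

Total selections: C(36,7) = 8347680.
Favorable selections (no fewer than 3 fielders): C(18,3)·C(18,4) + C(18,4)·C(18,3) + C(18,5)·C(18,2) + C(18,6)·C(18,1) + C(18,7)·C(18,0) = 2496960 + 2496960 + 1310904 + 334152 + 31824 = 6670800.
Probability = 6670800/8347680 = 545/682.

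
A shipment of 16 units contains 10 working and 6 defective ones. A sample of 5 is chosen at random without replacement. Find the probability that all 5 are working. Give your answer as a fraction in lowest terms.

There are C(16,5) = 4368 possible selections.
Selections with all working: C(10,5) = 252.
Probability = 252/4368 = 3/52.

3/52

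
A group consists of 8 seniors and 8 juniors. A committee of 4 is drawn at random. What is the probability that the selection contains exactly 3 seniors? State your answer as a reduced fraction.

The sample space is all 4-subsets of the 16: C(16,4) = 1820.
Selections with exactly 3 seniors: choose 3 of the 8 seniors and 1 of the 8 juniors, C(8,3)·C(8,1) = 56·8 = 448.
Probability = 448/1820 = 16/65.

16/65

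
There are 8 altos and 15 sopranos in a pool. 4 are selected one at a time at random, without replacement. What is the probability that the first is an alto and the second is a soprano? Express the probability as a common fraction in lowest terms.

Multiply the conditional probabilities at each draw: 8/23 · 15/22 = 120/506 = 60/253.

60/253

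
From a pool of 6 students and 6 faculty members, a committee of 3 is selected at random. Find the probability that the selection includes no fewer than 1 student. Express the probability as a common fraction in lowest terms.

10/11

There are C(12,3) = 220 ways to choose the 3.
The complement is all 3 are faculty members: C(6,3) = 20.
Probability = 1 − 20/220 = 200/220 = 10/11.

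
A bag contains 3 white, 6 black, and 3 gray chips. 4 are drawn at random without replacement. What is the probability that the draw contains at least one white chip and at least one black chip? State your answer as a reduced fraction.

There are C(12,4) = 495 possible draws.
By inclusion-exclusion on the complements, draws missing all white or all black: C(9,4) + C(6,4) − C(3,4) = 126 + 15 − 0 = 141.
So draws with at least one of each: 495 − 141 = 354, probability 354/495 = 118/165.

118/165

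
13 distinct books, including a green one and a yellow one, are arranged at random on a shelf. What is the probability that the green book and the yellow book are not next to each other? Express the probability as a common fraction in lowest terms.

There are 13! = 6227020800 arrangements.
Arrangements with the green book and the yellow book adjacent: 2·12! = 958003200.
So not adjacent: 6227020800 − 958003200 = 5269017600, probability 5269017600/6227020800 = 11/13.

11/13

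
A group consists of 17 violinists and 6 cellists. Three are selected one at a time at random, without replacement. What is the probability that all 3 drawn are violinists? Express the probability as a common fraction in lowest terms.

680/1771

Multiply the conditional probabilities at each draw: 17/23 · 16/22 · 15/21 = 4080/10626 = 680/1771.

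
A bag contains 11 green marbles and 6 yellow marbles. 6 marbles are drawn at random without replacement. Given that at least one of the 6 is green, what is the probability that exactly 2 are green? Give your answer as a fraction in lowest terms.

Work in counts. Selections with at least one green: C(17,6) − C(6,6) = 12376 − 1 = 12375.
Of those, selections where exactly 2 are green: C(11,2)·C(6,4) = 55·15 = 825.
Conditional probability = 825/12375 = 1/15.

1/15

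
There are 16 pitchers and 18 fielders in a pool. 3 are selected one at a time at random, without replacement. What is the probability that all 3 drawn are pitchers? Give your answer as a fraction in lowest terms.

Multiply the conditional probabilities at each draw: 16/34 · 15/33 · 14/32 = 3360/35904 = 35/374.

35/374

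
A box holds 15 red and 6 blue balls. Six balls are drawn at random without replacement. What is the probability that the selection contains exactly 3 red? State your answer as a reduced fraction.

325/1938

The sample space is all 6-subsets of the 21: C(21,6) = 54264.
Selections with exactly 3 red: choose 3 of the 15 red and 3 of the 6 blue, C(15,3)·C(6,3) = 455·20 = 9100.
Probability = 9100/54264 = 325/1938.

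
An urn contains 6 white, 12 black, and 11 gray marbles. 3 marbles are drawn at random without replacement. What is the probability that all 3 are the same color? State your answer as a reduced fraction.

45/406

There are C(29,3) = 3654 ways to draw 3 marbles.
All same color: C(6,3) + C(12,3) + C(11,3) = 20 + 220 + 165 = 405.
Probability = 405/3654 = 45/406.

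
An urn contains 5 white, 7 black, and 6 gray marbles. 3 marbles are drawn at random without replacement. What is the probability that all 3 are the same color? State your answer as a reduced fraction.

65/816

There are C(18,3) = 816 ways to draw 3 marbles.
All same color: C(5,3) + C(7,3) + C(6,3) = 10 + 35 + 20 = 65.
Probability = 65/816.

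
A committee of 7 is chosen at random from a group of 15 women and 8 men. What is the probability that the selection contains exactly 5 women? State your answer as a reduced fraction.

Total number of selections: C(23,7) = 245157.
Selections with exactly 5 women: choose 5 of the 15 women and 2 of the 8 men, C(15,5)·C(8,2) = 3003·28 = 84084.
Probability = 84084/245157 = 2548/7429.

2548/7429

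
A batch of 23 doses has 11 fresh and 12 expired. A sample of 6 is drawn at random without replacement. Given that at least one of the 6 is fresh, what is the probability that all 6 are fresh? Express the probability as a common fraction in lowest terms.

Work in counts. Selections with at least one fresh: C(23,6) − C(12,6) = 100947 − 924 = 100023.
Of those, selections where all 6 are fresh: C(11,6) = 462.
Conditional probability = 462/100023 = 2/433.

2/433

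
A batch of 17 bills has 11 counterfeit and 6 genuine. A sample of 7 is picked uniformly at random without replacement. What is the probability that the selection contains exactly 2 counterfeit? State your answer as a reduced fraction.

The sample space is all 7-subsets of the 17: C(17,7) = 19448.
Selections with exactly 2 counterfeit: choose 2 of the 11 counterfeit and 5 of the 6 genuine, C(11,2)·C(6,5) = 55·6 = 330.
Probability = 330/19448 = 15/884.

15/884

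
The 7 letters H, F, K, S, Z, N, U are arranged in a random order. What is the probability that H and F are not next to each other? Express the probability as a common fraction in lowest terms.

5/7

There are 7! = 5040 arrangements.
Arrangements with H and F adjacent: 2·6! = 1440.
So not adjacent: 5040 − 1440 = 3600, probability 3600/5040 = 5/7.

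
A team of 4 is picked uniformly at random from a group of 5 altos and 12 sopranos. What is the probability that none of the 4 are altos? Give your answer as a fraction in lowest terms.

There are C(17,4) = 2380 possible selections.
Selections with no altos (all sopranos): C(12,4) = 495.
Probability = 495/2380 = 99/476.

99/476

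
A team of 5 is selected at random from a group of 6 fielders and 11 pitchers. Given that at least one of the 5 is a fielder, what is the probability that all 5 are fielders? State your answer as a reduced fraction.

Work in counts. Selections with at least one fielder: C(17,5) − C(11,5) = 6188 − 462 = 5726.
Of those, selections where all 5 are fielders: C(6,5) = 6.
Conditional probability = 6/5726 = 3/2863.

3/2863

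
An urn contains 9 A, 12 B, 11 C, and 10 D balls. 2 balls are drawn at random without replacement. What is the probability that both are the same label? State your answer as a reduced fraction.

There are C(42,2) = 861 ways to draw 2 balls.
All same label: C(9,2) + C(12,2) + C(11,2) + C(10,2) = 36 + 66 + 55 + 45 = 202.
Probability = 202/861.

202/861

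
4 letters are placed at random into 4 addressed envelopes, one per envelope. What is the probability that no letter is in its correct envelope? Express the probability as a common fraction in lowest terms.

There are 4! = 24 assignments.
By inclusion-exclusion, assignments with no fixed points: C(4,0)·4! − C(4,1)·3! + C(4,2)·2! − C(4,3)·1! + C(4,4)·0! = 9.
Probability = 9/24 = 3/8.

3/8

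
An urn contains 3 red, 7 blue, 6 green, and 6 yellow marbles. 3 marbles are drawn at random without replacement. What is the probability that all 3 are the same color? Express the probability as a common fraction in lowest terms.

There are C(22,3) = 1540 ways to draw 3 marbles.
All same color: C(3,3) + C(7,3) + C(6,3) + C(6,3) = 1 + 35 + 20 + 20 = 76.
Probability = 76/1540 = 19/385.

19/385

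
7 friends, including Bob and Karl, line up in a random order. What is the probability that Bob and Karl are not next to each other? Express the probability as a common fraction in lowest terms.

5/7

There are 7! = 5040 arrangements.
Arrangements with Bob and Karl adjacent: 2·6! = 1440.
So not adjacent: 5040 − 1440 = 3600, probability 3600/5040 = 5/7.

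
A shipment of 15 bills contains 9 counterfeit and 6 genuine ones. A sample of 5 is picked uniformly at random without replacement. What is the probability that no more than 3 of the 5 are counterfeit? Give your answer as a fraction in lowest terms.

101/143

There are C(15,5) = 3003 ways to choose the 5.
Favorable selections (no more than 3 counterfeit): C(9,0)·C(6,5) + C(9,1)·C(6,4) + C(9,2)·C(6,3) + C(9,3)·C(6,2) = 6 + 135 + 720 + 1260 = 2121.
Probability = 2121/3003 = 101/143.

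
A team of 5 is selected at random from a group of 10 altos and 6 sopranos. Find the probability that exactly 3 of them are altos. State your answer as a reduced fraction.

75/182

Total number of selections: C(16,5) = 4368.
Selections with exactly 3 altos: choose 3 of the 10 altos and 2 of the 6 sopranos, C(10,3)·C(6,2) = 120·15 = 1800.
Probability = 1800/4368 = 75/182.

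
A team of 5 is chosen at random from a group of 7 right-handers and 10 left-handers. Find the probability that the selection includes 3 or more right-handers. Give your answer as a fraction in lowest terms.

139/442

Total selections: C(17,5) = 6188.
Favorable selections (3 or more right-handers): C(7,3)·C(10,2) + C(7,4)·C(10,1) + C(7,5)·C(10,0) = 1575 + 350 + 21 = 1946.
Probability = 1946/6188 = 139/442.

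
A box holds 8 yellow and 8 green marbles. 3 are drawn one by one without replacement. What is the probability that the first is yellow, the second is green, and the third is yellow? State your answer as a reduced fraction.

2/15

Multiply the conditional probabilities at each draw: 8/16 · 8/15 · 7/14 = 448/3360 = 2/15.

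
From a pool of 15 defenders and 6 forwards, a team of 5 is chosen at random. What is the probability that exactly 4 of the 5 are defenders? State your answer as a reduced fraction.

130/323

There are C(21,5) = 20349 ways to choose 5 from 21.
Selections with exactly 4 defenders: choose 4 of the 15 defenders and 1 of the 6 forwards, C(15,4)·C(6,1) = 1365·6 = 8190.
Probability = 8190/20349 = 130/323.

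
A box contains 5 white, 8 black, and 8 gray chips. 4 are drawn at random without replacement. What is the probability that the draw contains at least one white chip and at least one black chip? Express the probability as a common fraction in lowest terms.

There are C(21,4) = 5985 possible draws.
By inclusion-exclusion on the complements, draws missing all white or all black: C(16,4) + C(13,4) − C(8,4) = 1820 + 715 − 70 = 2465.
So draws with at least one of each: 5985 − 2465 = 3520, probability 3520/5985 = 704/1197.

704/1197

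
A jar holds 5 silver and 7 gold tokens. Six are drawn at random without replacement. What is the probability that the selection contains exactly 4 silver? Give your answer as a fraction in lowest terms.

5/44

The sample space is all 6-subsets of the 12: C(12,6) = 924.
Selections with exactly 4 silver: choose 4 of the 5 silver and 2 of the 7 gold, C(5,4)·C(7,2) = 5·21 = 105.
Probability = 105/924 = 5/44.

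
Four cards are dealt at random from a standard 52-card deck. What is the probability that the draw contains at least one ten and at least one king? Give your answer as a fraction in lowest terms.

There are C(52,4) = 270725 possible draws.
By inclusion-exclusion on the complements, draws missing all tens or all kings: C(48,4) + C(48,4) − C(44,4) = 194580 + 194580 − 135751 = 253409.
So draws with at least one of each: 270725 − 253409 = 17316, probability 17316/270725 = 1332/20825.

1332/20825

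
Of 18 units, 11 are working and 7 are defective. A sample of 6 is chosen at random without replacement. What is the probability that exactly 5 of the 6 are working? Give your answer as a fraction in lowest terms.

Total number of selections: C(18,6) = 18564.
Selections with exactly 5 working: choose 5 of the 11 working and 1 of the 7 defective, C(11,5)·C(7,1) = 462·7 = 3234.
Probability = 3234/18564 = 77/442.

77/442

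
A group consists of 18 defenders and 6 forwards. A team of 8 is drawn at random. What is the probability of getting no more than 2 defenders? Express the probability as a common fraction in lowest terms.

1/4807

Total selections: C(24,8) = 735471.
Favorable selections (no more than 2 defenders): C(18,2)·C(6,6) = 153.
Probability = 153/735471 = 1/4807.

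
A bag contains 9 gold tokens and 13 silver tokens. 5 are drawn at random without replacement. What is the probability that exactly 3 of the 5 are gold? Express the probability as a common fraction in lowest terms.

52/209

The sample space is all 5-subsets of the 22: C(22,5) = 26334.
Selections with exactly 3 gold: choose 3 of the 9 gold and 2 of the 13 silver, C(9,3)·C(13,2) = 84·78 = 6552.
Probability = 6552/26334 = 52/209.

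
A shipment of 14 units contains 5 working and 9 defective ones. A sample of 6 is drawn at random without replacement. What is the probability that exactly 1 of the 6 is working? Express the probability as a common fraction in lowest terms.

30/143

There are C(14,6) = 3003 ways to choose 6 from 14.
Selections with exactly 1 working: choose 1 of the 5 working and 5 of the 9 defective, C(5,1)·C(9,5) = 5·126 = 630.
Probability = 630/3003 = 30/143.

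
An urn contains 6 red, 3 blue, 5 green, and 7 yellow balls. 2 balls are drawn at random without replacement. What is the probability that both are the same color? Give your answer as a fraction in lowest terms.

There are C(21,2) = 210 ways to draw 2 balls.
All same color: C(6,2) + C(3,2) + C(5,2) + C(7,2) = 15 + 3 + 10 + 21 = 49.
Probability = 49/210 = 7/30.

7/30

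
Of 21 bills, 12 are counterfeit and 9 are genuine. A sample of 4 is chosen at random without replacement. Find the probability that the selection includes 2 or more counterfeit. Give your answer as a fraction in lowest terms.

Total selections: C(21,4) = 5985.
Count the complement (fewer than 2 counterfeit): C(12,0)·C(9,4) + C(12,1)·C(9,3) = 126 + 1008 = 1134.
Probability = 1 − 1134/5985 = 4851/5985 = 77/95.

77/95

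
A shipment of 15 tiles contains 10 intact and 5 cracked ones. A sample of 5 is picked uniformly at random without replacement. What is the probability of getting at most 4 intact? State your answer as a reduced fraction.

Total selections: C(15,5) = 3003.
The complement is exactly 5 intact: C(10,5)·C(5,0) = 252.
Probability = 1 − 252/3003 = 2751/3003 = 131/143.

131/143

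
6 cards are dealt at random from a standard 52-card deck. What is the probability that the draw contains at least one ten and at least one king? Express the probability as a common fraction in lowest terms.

718637/5089630

There are C(52,6) = 20358520 possible draws.
By inclusion-exclusion on the complements, draws missing all tens or all kings: C(48,6) + C(48,6) − C(44,6) = 12271512 + 12271512 − 7059052 = 17483972.
So draws with at least one of each: 20358520 − 17483972 = 2874548, probability 2874548/20358520 = 718637/5089630.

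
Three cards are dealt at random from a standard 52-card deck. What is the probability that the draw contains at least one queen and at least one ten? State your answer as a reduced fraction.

There are C(52,3) = 22100 possible draws.
By inclusion-exclusion on the complements, draws missing all queens or all tens: C(48,3) + C(48,3) − C(44,3) = 17296 + 17296 − 13244 = 21348.
So draws with at least one of each: 22100 − 21348 = 752, probability 752/22100 = 188/5525.

188/5525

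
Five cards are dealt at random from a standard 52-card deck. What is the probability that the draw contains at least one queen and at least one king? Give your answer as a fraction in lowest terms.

There are C(52,5) = 2598960 possible draws.
By inclusion-exclusion on the complements, draws missing all queens or all kings: C(48,5) + C(48,5) − C(44,5) = 1712304 + 1712304 − 1086008 = 2338600.
So draws with at least one of each: 2598960 − 2338600 = 260360, probability 260360/2598960 = 6509/64974.

6509/64974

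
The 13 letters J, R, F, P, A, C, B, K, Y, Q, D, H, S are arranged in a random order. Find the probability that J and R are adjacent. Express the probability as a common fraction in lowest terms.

There are 13! = 6227020800 arrangements.
Treat J and R as a block: 12! arrangements of the blocks × 2 orders within the block = 2·479001600 = 958003200.
Probability = 958003200/6227020800 = 2/13.

2/13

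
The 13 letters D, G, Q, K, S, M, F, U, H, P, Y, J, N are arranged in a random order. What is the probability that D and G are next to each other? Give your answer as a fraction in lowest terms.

2/13

There are 13! = 6227020800 arrangements.
Treat D and G as a block: 12! arrangements of the blocks × 2 orders within the block = 2·479001600 = 958003200.
Probability = 958003200/6227020800 = 2/13.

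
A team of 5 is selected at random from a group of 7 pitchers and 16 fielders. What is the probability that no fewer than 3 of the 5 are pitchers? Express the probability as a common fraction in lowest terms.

There are C(23,5) = 33649 ways to choose the 5.
Favorable selections (no fewer than 3 pitchers): C(7,3)·C(16,2) + C(7,4)·C(16,1) + C(7,5)·C(16,0) = 4200 + 560 + 21 = 4781.
Probability = 4781/33649 = 683/4807.

683/4807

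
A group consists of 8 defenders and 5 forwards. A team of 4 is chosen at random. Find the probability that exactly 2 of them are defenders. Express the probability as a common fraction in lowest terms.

56/143

The sample space is all 4-subsets of the 13: C(13,4) = 715.
Selections with exactly 2 defenders: choose 2 of the 8 defenders and 2 of the 5 forwards, C(8,2)·C(5,2) = 28·10 = 280.
Probability = 280/715 = 56/143.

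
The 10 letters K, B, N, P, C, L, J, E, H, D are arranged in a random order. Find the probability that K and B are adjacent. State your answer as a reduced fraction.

There are 10! = 3628800 arrangements.
Treat K and B as a block: 9! arrangements of the blocks × 2 orders within the block = 2·362880 = 725760.
Probability = 725760/3628800 = 1/5.

1/5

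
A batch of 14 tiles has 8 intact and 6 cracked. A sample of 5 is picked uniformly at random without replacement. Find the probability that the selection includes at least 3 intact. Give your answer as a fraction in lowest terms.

94/143

Total selections: C(14,5) = 2002.
Favorable selections (at least 3 intact): C(8,3)·C(6,2) + C(8,4)·C(6,1) + C(8,5)·C(6,0) = 840 + 420 + 56 = 1316.
Probability = 1316/2002 = 94/143.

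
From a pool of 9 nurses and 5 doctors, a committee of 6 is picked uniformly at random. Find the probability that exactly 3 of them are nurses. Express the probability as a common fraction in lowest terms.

Total number of selections: C(14,6) = 3003.
Selections with exactly 3 nurses: choose 3 of the 9 nurses and 3 of the 5 doctors, C(9,3)·C(5,3) = 84·10 = 840.
Probability = 840/3003 = 40/143.

40/143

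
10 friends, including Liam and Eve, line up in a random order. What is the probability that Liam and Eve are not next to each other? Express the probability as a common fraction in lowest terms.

There are 10! = 3628800 arrangements.
Arrangements with Liam and Eve adjacent: 2·9! = 725760.
So not adjacent: 3628800 − 725760 = 2903040, probability 2903040/3628800 = 4/5.

4/5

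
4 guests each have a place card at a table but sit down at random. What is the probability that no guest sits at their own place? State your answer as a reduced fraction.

There are 4! = 24 seatings.
By inclusion-exclusion, seatings with no fixed points: C(4,0)·4! − C(4,1)·3! + C(4,2)·2! − C(4,3)·1! + C(4,4)·0! = 9.
Probability = 9/24 = 3/8.

3/8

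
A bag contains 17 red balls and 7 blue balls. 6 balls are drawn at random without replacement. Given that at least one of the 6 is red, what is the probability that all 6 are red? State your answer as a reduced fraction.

Work in counts. Selections with at least one red: C(24,6) − C(7,6) = 134596 − 7 = 134589.
Of those, selections where all 6 are red: C(17,6) = 12376.
Conditional probability = 12376/134589 = 8/87.

8/87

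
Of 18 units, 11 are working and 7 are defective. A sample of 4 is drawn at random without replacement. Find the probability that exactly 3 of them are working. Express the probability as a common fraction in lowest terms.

Total number of selections: C(18,4) = 3060.
Selections with exactly 3 working: choose 3 of the 11 working and 1 of the 7 defective, C(11,3)·C(7,1) = 165·7 = 1155.
Probability = 1155/3060 = 77/204.

77/204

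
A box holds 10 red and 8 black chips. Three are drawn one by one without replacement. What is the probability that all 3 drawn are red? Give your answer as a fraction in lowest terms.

Multiply the conditional probabilities at each draw: 10/18 · 9/17 · 8/16 = 720/4896 = 5/34.

5/34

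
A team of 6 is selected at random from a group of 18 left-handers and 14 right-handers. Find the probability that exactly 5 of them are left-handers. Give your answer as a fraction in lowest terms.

The sample space is all 6-subsets of the 32: C(32,6) = 906192.
Selections with exactly 5 left-handers: choose 5 of the 18 left-handers and 1 of the 14 right-handers, C(18,5)·C(14,1) = 8568·14 = 119952.
Probability = 119952/906192 = 119/899.

119/899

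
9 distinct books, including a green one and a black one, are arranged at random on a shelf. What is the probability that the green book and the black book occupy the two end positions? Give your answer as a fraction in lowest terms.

There are 9! = 362880 arrangements.
Place the green book and the black book at the ends in 2 ways, arrange the remaining 7 in 7! = 5040 ways: 2·5040 = 10080.
Probability = 10080/362880 = 1/36.

1/36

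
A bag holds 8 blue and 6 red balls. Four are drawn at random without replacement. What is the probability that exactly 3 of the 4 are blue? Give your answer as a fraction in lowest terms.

The sample space is all 4-subsets of the 14: C(14,4) = 1001.
Selections with exactly 3 blue: choose 3 of the 8 blue and 1 of the 6 red, C(8,3)·C(6,1) = 56·6 = 336.
Probability = 336/1001 = 48/143.

48/143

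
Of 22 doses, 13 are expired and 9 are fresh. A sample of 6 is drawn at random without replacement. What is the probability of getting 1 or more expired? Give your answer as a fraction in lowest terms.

3549/3553

There are C(22,6) = 74613 ways to choose the 6.
Favorable selections (1 or more expired): C(13,1)·C(9,5) + C(13,2)·C(9,4) + C(13,3)·C(9,3) + C(13,4)·C(9,2) + C(13,5)·C(9,1) + C(13,6)·C(9,0) = 1638 + 9828 + 24024 + 25740 + 11583 + 1716 = 74529.
Probability = 74529/74613 = 3549/3553.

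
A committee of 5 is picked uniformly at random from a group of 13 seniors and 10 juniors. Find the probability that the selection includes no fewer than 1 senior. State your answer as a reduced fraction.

Total selections: C(23,5) = 33649.
Favorable selections (no fewer than 1 senior): C(13,1)·C(10,4) + C(13,2)·C(10,3) + C(13,3)·C(10,2) + C(13,4)·C(10,1) + C(13,5)·C(10,0) = 2730 + 9360 + 12870 + 7150 + 1287 = 33397.
Probability = 33397/33649 = 4771/4807.

4771/4807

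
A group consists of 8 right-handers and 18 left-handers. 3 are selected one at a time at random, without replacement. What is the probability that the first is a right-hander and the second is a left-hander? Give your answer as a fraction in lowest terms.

72/325

Multiply the conditional probabilities at each draw: 8/26 · 18/25 = 144/650 = 72/325.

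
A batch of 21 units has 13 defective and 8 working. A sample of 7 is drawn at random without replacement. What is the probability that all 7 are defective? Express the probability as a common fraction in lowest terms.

143/9690

There are C(21,7) = 116280 possible selections.
Selections with all defective: C(13,7) = 1716.
Probability = 1716/116280 = 143/9690.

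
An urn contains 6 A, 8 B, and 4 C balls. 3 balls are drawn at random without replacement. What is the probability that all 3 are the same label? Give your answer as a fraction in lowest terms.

There are C(18,3) = 816 ways to draw 3 balls.
All same label: C(6,3) + C(8,3) + C(4,3) = 20 + 56 + 4 = 80.
Probability = 80/816 = 5/51.

5/51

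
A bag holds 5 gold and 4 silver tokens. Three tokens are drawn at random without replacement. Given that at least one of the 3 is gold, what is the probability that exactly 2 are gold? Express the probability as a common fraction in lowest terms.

Work in counts. Selections with at least one gold: C(9,3) − C(4,3) = 84 − 4 = 80.
Of those, selections where exactly 2 are gold: C(5,2)·C(4,1) = 10·4 = 40.
Conditional probability = 40/80 = 1/2.

1/2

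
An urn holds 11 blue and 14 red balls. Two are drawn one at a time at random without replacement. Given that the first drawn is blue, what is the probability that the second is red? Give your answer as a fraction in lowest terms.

7/12

After removing one blue, 24 remain: 10 blue and 14 red.
So the probability the next is red is 14/24 = 7/12.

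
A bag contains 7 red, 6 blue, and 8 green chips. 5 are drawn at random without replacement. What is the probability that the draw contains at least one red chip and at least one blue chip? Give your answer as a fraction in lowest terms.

There are C(21,5) = 20349 possible draws.
By inclusion-exclusion on the complements, draws missing all red or all blue: C(14,5) + C(15,5) − C(8,5) = 2002 + 3003 − 56 = 4949.
So draws with at least one of each: 20349 − 4949 = 15400, probability 15400/20349 = 2200/2907.

2200/2907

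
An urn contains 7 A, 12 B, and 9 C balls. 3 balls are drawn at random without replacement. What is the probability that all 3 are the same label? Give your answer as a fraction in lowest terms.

There are C(28,3) = 3276 ways to draw 3 balls.
All same label: C(7,3) + C(12,3) + C(9,3) = 35 + 220 + 84 = 339.
Probability = 339/3276 = 113/1092.

113/1092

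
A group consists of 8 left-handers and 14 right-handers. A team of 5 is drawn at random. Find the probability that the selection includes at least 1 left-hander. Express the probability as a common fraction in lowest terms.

Total selections: C(22,5) = 26334.
The complement is all 5 are right-handers: C(14,5) = 2002.
Probability = 1 − 2002/26334 = 24332/26334 = 158/171.

158/171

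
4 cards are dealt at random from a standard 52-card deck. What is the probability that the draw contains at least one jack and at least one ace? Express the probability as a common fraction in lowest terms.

1332/20825

There are C(52,4) = 270725 possible draws.
By inclusion-exclusion on the complements, draws missing all jacks or all aces: C(48,4) + C(48,4) − C(44,4) = 194580 + 194580 − 135751 = 253409.
So draws with at least one of each: 270725 − 253409 = 17316, probability 17316/270725 = 1332/20825.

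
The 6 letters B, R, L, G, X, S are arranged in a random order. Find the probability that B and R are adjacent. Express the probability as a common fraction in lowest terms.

There are 6! = 720 arrangements.
Treat B and R as a block: 5! arrangements of the blocks × 2 orders within the block = 2·120 = 240.
Probability = 240/720 = 1/3.

1/3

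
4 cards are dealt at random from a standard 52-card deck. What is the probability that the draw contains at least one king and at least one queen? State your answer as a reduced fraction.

1332/20825

There are C(52,4) = 270725 possible draws.
By inclusion-exclusion on the complements, draws missing all kings or all queens: C(48,4) + C(48,4) − C(44,4) = 194580 + 194580 − 135751 = 253409.
So draws with at least one of each: 270725 − 253409 = 17316, probability 17316/270725 = 1332/20825.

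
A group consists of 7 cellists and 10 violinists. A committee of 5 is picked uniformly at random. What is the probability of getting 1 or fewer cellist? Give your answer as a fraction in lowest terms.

There are C(17,5) = 6188 ways to choose the 5.
Favorable selections (1 or fewer cellist): C(7,0)·C(10,5) + C(7,1)·C(10,4) = 252 + 1470 = 1722.
Probability = 1722/6188 = 123/442.

123/442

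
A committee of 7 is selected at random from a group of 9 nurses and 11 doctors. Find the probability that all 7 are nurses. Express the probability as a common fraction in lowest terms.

3/6460

There are C(20,7) = 77520 possible selections.
Selections with all nurses: C(9,7) = 36.
Probability = 36/77520 = 3/6460.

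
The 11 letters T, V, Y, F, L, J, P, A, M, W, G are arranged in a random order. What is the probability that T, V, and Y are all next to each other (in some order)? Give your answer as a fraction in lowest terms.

3/55

There are 11! = 39916800 arrangements.
Treat the three as one block: 9! placements × 3! orders within the block = 362880·6 = 2177280.
Probability = 2177280/39916800 = 3/55.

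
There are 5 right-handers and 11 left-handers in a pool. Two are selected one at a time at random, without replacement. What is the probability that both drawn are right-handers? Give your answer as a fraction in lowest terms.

Multiply the conditional probabilities at each draw: 5/16 · 4/15 = 20/240 = 1/12.

1/12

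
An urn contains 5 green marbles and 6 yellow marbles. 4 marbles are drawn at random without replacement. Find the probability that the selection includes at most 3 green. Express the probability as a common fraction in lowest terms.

Total selections: C(11,4) = 330.
Favorable selections (at most 3 green): C(5,0)·C(6,4) + C(5,1)·C(6,3) + C(5,2)·C(6,2) + C(5,3)·C(6,1) = 15 + 100 + 150 + 60 = 325.
Probability = 325/330 = 65/66.

65/66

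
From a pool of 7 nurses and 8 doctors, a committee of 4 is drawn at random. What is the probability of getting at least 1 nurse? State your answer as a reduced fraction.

Total selections: C(15,4) = 1365.
Favorable selections (at least 1 nurse): C(7,1)·C(8,3) + C(7,2)·C(8,2) + C(7,3)·C(8,1) + C(7,4)·C(8,0) = 392 + 588 + 280 + 35 = 1295.
Probability = 1295/1365 = 37/39.

37/39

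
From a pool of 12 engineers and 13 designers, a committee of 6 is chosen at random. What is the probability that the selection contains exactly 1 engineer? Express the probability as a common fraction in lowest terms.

Total number of selections: C(25,6) = 177100.
Selections with exactly 1 engineer: choose 1 of the 12 engineers and 5 of the 13 designers, C(12,1)·C(13,5) = 12·1287 = 15444.
Probability = 15444/177100 = 351/4025.

351/4025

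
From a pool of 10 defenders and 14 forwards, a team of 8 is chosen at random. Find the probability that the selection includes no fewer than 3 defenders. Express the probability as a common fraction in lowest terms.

5687/7429

Total selections: C(24,8) = 735471.
Favorable selections (no fewer than 3 defenders): C(10,3)·C(14,5) + C(10,4)·C(14,4) + C(10,5)·C(14,3) + C(10,6)·C(14,2) + C(10,7)·C(14,1) + C(10,8)·C(14,0) = 240240 + 210210 + 91728 + 19110 + 1680 + 45 = 563013.
Probability = 563013/735471 = 5687/7429.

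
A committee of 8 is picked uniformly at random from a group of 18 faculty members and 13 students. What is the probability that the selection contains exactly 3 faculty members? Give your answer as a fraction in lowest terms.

Total number of selections: C(31,8) = 7888725.
Selections with exactly 3 faculty members: choose 3 of the 18 faculty members and 5 of the 13 students, C(18,3)·C(13,5) = 816·1287 = 1050192.
Probability = 1050192/7888725 = 2992/22475.

2992/22475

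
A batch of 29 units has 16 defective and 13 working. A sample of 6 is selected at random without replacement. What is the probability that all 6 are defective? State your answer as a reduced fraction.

There are C(29,6) = 475020 possible selections.
Selections with all defective: C(16,6) = 8008.
Probability = 8008/475020 = 22/1305.

22/1305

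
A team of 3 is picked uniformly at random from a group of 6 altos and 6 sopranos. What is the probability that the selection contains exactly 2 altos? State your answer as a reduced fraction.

The sample space is all 3-subsets of the 12: C(12,3) = 220.
Selections with exactly 2 altos: choose 2 of the 6 altos and 1 of the 6 sopranos, C(6,2)·C(6,1) = 15·6 = 90.
Probability = 90/220 = 9/22.

9/22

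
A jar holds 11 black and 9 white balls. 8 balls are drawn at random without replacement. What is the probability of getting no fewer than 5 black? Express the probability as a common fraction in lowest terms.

3905/8398

There are C(20,8) = 125970 ways to choose the 8.
Favorable selections (no fewer than 5 black): C(11,5)·C(9,3) + C(11,6)·C(9,2) + C(11,7)·C(9,1) + C(11,8)·C(9,0) = 38808 + 16632 + 2970 + 165 = 58575.
Probability = 58575/125970 = 3905/8398.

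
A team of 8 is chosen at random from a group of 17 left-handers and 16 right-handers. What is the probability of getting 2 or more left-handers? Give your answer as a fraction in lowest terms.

1649/1674

Total selections: C(33,8) = 13884156.
Count the complement (fewer than 2 left-handers): C(17,0)·C(16,8) + C(17,1)·C(16,7) = 12870 + 194480 = 207350.
Probability = 1 − 207350/13884156 = 13676806/13884156 = 1649/1674.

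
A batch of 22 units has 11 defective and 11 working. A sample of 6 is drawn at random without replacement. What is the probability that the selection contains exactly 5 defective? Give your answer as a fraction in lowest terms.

Total number of selections: C(22,6) = 74613.
Selections with exactly 5 defective: choose 5 of the 11 defective and 1 of the 11 working, C(11,5)·C(11,1) = 462·11 = 5082.
Probability = 5082/74613 = 22/323.

22/323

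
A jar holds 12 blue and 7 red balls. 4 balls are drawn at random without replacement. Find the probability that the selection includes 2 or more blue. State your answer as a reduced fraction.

3421/3876

Total selections: C(19,4) = 3876.
Count the complement (fewer than 2 blue): C(12,0)·C(7,4) + C(12,1)·C(7,3) = 35 + 420 = 455.
Probability = 1 − 455/3876 = 3421/3876.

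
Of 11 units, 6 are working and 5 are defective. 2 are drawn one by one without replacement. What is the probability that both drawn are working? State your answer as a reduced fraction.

Multiply the conditional probabilities at each draw: 6/11 · 5/10 = 30/110 = 3/11.

3/11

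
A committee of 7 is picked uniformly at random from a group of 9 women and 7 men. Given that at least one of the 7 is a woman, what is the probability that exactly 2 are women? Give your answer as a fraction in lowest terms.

Work in counts. Selections with at least one woman: C(16,7) − C(7,7) = 11440 − 1 = 11439.
Of those, selections where exactly 2 are women: C(9,2)·C(7,5) = 36·21 = 756.
Conditional probability = 756/11439 = 84/1271.

84/1271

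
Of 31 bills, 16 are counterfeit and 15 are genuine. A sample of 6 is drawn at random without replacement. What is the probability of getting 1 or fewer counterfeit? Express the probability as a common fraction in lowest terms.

583/8091

Total selections: C(31,6) = 736281.
Favorable selections (1 or fewer counterfeit): C(16,0)·C(15,6) + C(16,1)·C(15,5) = 5005 + 48048 = 53053.
Probability = 53053/736281 = 583/8091.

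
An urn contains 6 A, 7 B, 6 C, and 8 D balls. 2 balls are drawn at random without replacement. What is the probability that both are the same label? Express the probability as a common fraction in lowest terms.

79/351

There are C(27,2) = 351 ways to draw 2 balls.
All same label: C(6,2) + C(7,2) + C(6,2) + C(8,2) = 15 + 21 + 15 + 28 = 79.
Probability = 79/351.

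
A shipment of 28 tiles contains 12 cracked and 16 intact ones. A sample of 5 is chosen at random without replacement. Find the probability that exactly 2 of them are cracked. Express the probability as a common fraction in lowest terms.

44/117

Total number of selections: C(28,5) = 98280.
Selections with exactly 2 cracked: choose 2 of the 12 cracked and 3 of the 16 intact, C(12,2)·C(16,3) = 66·560 = 36960.
Probability = 36960/98280 = 44/117.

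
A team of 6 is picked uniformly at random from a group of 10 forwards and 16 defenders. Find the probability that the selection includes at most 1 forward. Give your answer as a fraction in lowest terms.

There are C(26,6) = 230230 ways to choose the 6.
Favorable selections (at most 1 forward): C(10,0)·C(16,6) + C(10,1)·C(16,5) = 8008 + 43680 = 51688.
Probability = 51688/230230 = 284/1265.

284/1265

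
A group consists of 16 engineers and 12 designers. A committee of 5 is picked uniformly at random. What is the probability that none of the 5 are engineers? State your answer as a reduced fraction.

11/1365

There are C(28,5) = 98280 possible selections.
Selections with no engineers (all designers): C(12,5) = 792.
Probability = 792/98280 = 11/1365.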